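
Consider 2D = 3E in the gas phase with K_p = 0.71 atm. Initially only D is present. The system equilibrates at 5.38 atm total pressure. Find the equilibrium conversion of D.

X = 0.284

Let X = conversion of D (basis 1 mol D); extent of reaction ξ = 0.5X.
Moles: n_D = 1 − X; n_E = 1.5X.
Total moles n_T = 1 + 0.5X.
y_i = n_i/n_T, p_i = y_i·P. K_p = p_E^3 / (p_D^2).
Equating to 0.71 atm and solving on 0 < X < 1: X = 0.284.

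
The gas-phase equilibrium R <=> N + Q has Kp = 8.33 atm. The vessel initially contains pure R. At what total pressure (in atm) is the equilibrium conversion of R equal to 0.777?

P = 5.47 atm

Let X = conversion of R (basis 1 mol R); extent of reaction ξ = X.
Moles: n_R = 1 − X; n_N = X; n_Q = X.
Summing: n_T = 1 + X.
Kp = p_N p_Q / (p_R) with p_i = (n_i/n_T)·P.
At X = 0.777: the mole-fraction product g(X) = Π y_i^ν_i = 1.524. Since Kp = g(X)·P^{1}, P = (Kp/g)^(1/1) = (8.33/1.524)^(1/1) = 5.47 atm.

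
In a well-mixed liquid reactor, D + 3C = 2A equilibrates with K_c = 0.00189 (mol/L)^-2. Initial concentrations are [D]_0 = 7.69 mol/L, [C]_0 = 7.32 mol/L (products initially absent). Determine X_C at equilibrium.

Let X = conversion of C; extent ξ = 7.32X/3 mol/L.
Concentrations: [D] = 7.69 − 2.44X; [C] = 7.32 − 7.32X; [A] = 4.88X.
K_c = [A]^2 / ([D] [C]^3).
Equating to 0.00189 (mol/L)^-2: the physical root is X = 0.283.

X = 0.283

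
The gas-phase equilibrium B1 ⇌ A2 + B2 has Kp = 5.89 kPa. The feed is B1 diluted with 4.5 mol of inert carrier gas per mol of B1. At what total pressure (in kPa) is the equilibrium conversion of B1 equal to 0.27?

Take 1 mol B1 as basis and let X be its fractional conversion, so ξ = X.
Mole table: n_B1 = 1 − X; n_A2 = X; n_B2 = X; n_I = 4.5 (inert).
Total moles n_T = 5.5 + X.
Kp = p_A2 p_B2 / (p_B1) with p_i = (n_i/n_T)·P.
At X = 0.27: the mole-fraction product g(X) = Π y_i^ν_i = 0.01731. Since Kp = g(X)·P^{1}, P = (Kp/g)^(1/1) = (5.89/0.01731)^(1/1) = 340 kPa.

P = 340 kPa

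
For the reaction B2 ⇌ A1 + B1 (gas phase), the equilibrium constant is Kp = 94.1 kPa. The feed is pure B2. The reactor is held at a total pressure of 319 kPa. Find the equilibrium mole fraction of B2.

y_B2 = 0.354

Take 1 mol B2 as basis and let X be its fractional conversion, so ξ = X.
Species balance: n_B2 = 1 − X; n_A1 = X; n_B1 = X.
n_T = Σnᵢ = 1 + X.
Mole fractions y_i = n_i/n_T; Kp = p_A1 p_B1 / (p_B2) with p_i = y_i·P.
Equating to 94.1 kPa and solving on 0 < X < 1: X = 0.477.
Then n_B2 = 0.523, n_T = 1.48, so y_B2 = 0.354.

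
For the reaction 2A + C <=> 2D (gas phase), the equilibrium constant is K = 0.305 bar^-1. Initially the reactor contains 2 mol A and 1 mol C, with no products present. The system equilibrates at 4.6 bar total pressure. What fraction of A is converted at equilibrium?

Let X = conversion of A (basis 2 mol A); extent of reaction ξ = X.
Mole table: n_A = 2 − 2X; n_C = 1 − X; n_D = 2X.
Total moles n_T = 3 − X.
With p_i = (n_i/n_T)P, K = p_D^2 / (p_A^2 p_C).
Substituting and setting equal to 0.305 bar^-1 gives a polynomial in X; the root in (0,1) is X = 0.367.

X = 0.367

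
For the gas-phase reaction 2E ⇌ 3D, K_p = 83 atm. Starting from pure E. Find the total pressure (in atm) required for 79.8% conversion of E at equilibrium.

P = 2.76 atm

Take 1 mol E as basis and let X be its fractional conversion, so ξ = 0.5X.
Moles: n_E = 1 − X; n_D = 1.5X.
Total moles n_T = 1 + 0.5X.
K_p = p_D^3 / (p_E^2) with p_i = (n_i/n_T)·P.
At X = 0.798: the mole-fraction product g(X) = Π y_i^ν_i = 30.04. Since K_p = g(X)·P^{1}, P = (K_p/g)^(1/1) = (83/30.04)^(1/1) = 2.76 atm.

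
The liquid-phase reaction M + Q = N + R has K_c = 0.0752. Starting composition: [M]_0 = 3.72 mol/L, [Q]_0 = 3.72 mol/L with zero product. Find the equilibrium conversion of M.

X = 0.215

Let X = conversion of M; extent ξ = 3.72·X mol/L.
Concentrations: [M] = 3.72 − 3.72X; [Q] = 3.72 − 3.72X; [N] = 3.72X; [R] = 3.72X.
K_c = [N] [R] / ([M] [Q]).
Equating to 0.0752: the physical root is X = 0.215.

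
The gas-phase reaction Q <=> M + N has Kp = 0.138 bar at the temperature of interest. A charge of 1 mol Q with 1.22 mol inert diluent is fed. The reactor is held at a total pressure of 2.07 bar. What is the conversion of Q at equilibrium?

Take 1 mol Q as basis and let X be its fractional conversion, so ξ = X.
Species balance: n_Q = 1 − X; n_M = X; n_N = X; n_I = 1.22 (inert).
Total moles n_T = 2.22 + X.
With p_i = (n_i/n_T)P, Kp = p_M p_N / (p_Q).
This yields a degree-2 equation in X; solving on (0,1), X = 0.336.

X = 0.336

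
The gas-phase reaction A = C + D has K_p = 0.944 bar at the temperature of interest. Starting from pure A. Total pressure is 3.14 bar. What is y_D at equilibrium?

Basis: 1 mol A initially; let X = conversion of A. Extent ξ = X.
Mole table: n_A = 1 − X; n_C = X; n_D = X.
n_T = Σnᵢ = 1 + X.
With p_i = (n_i/n_T)P, K_p = p_C p_D / (p_A).
Setting this equal to 0.944 bar and taking the physical root (0 < X < 1) gives X = 0.481.
Then n_D = 0.481, n_T = 1.48, so y_D = 0.325.

y_D = 0.325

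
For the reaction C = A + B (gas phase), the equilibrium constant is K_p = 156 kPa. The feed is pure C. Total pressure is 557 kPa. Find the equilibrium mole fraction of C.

y_C = 0.363

Take 1 mol C as basis and let X be its fractional conversion, so ξ = X.
At extent ξ: n_C = 1 − X; n_A = X; n_B = X.
Total moles n_T = 1 + X.
Mole fractions y_i = n_i/n_T; K_p = p_A p_B / (p_C) with p_i = y_i·P.
Equating to 156 kPa and solving on 0 < X < 1: X = 0.468.
Then n_C = 0.532, n_T = 1.47, so y_C = 0.363.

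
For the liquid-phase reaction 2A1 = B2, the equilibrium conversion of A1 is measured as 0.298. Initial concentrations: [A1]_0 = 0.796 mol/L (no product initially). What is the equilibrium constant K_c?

K_c = 0.38 L/mol

Let X = conversion of A1.
Concentrations: [A1] = 0.796 − 0.796X; [B2] = 0.398X.
At X = 0.298: [A1] = 0.559, [B2] = 0.119.
K_c = [B2] / ([A1]^2) = 0.38 L/mol.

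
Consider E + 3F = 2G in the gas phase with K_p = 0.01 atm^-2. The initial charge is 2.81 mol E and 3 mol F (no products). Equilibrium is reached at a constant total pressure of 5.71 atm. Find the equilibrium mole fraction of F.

y_F = 0.413

Basis: 3 mol F initially; let X = conversion of F. Extent ξ = X.
At extent ξ: n_E = 2.81 − X; n_F = 3 − 3X; n_G = 2X.
n_T = Σnᵢ = 5.81 − 2X.
With p_i = (n_i/n_T)P, K_p = p_G^2 / (p_E p_F^3).
Substituting and setting equal to 0.01 atm^-2 gives a polynomial in X; the root in (0,1) is X = 0.276.
Then n_F = 2.17, n_T = 5.26, so y_F = 0.413.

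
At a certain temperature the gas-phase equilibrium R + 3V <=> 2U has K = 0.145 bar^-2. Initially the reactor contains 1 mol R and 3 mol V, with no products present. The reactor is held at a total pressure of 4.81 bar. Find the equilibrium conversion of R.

Let X = conversion of R (basis 1 mol R); extent of reaction ξ = X.
Moles: n_R = 1 − X; n_V = 3 − 3X; n_U = 2X.
Summing: n_T = 4 − 2X.
With p_i = (n_i/n_T)P, K = p_U^2 / (p_R p_V^3).
Equating to 0.145 bar^-2 and solving on 0 < X < 1: X = 0.456.

X = 0.456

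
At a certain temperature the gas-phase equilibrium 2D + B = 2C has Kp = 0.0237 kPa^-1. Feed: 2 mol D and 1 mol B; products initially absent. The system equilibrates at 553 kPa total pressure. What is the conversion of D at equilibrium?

Let X = conversion of D (basis 2 mol D); extent of reaction ξ = X.
Species balance: n_D = 2 − 2X; n_B = 1 − X; n_C = 2X.
Summing: n_T = 3 − X.
With p_i = (n_i/n_T)P, Kp = p_C^2 / (p_D^2 p_B).
Setting this equal to 0.0237 kPa^-1 and taking the physical root (0 < X < 1) gives X = 0.597.

X = 0.597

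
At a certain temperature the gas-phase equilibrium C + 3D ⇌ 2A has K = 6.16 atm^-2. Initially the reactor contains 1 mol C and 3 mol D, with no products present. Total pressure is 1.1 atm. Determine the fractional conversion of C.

Basis: 1 mol C initially; let X = conversion of C. Extent ξ = X.
Species balance: n_C = 1 − X; n_D = 3 − 3X; n_A = 2X.
Total moles n_T = 4 − 2X.
y_i = n_i/n_T, p_i = y_i·P. K = p_A^2 / (p_C p_D^3).
Substituting and setting equal to 6.16 atm^-2 gives a polynomial in X; the root in (0,1) is X = 0.531.

X = 0.531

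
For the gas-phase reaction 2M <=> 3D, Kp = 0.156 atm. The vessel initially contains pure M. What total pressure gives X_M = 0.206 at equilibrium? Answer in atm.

P = 3.68 atm

Let X = conversion of M (basis 1 mol M); extent of reaction ξ = 0.5X.
Moles: n_M = 1 − X; n_D = 1.5X.
Total moles n_T = 1 + 0.5X.
Kp = p_D^3 / (p_M^2) with p_i = (n_i/n_T)·P.
At X = 0.206: the mole-fraction product g(X) = Π y_i^ν_i = 0.04243. Since Kp = g(X)·P^{1}, P = (Kp/g)^(1/1) = (0.156/0.04243)^(1/1) = 3.68 atm.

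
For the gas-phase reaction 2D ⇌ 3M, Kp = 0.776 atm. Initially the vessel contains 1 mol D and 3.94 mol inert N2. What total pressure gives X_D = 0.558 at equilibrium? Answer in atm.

Basis: 1 mol D initially; let X = conversion of D. Extent ξ = 0.5X.
Species balance: n_D = 1 − X; n_M = 1.5X; n_I = 3.94 (inert).
Summing: n_T = 4.94 + 0.5X.
Kp = p_M^3 / (p_D^2) with p_i = (n_i/n_T)·P.
At X = 0.558: the mole-fraction product g(X) = Π y_i^ν_i = 0.5751. Since Kp = g(X)·P^{1}, P = (Kp/g)^(1/1) = (0.776/0.5751)^(1/1) = 1.35 atm.

P = 1.35 atm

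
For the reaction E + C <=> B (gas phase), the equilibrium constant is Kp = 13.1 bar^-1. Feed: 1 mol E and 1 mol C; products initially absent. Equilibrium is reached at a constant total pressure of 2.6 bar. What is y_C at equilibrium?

Basis: 1 mol E initially; let X = conversion of E. Extent ξ = X.
Mole table: n_E = 1 − X; n_C = 1 − X; n_B = X.
n_T = Σnᵢ = 2 − X.
y_i = n_i/n_T, p_i = y_i·P. Kp = p_B / (p_E p_C).
Equating to 13.1 bar^-1 and solving on 0 < X < 1: X = 0.831.
Then n_C = 0.169, n_T = 1.17, so y_C = 0.144.

y_C = 0.144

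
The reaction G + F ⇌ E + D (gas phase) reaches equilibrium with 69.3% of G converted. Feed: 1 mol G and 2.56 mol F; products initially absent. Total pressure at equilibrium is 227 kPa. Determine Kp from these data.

Kp = 0.838

Let X = conversion of G (basis 1 mol G); extent of reaction ξ = X.
At extent ξ: n_G = 1 − X; n_F = 2.56 − X; n_E = X; n_D = X.
Since Δν = 0, n_T = 3.56 throughout.
At X = 0.693: n_G = 0.307, n_F = 1.87, n_E = 0.693, n_D = 0.693, n_T = 3.56.
p_i = (n_i/n_T)·P. Kp = p_E p_D / (p_G p_F) = 0.838.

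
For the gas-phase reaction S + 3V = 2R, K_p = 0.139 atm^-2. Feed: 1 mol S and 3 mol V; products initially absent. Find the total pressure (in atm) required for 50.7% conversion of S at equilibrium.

Let X = conversion of S (basis 1 mol S); extent of reaction ξ = X.
Mole table: n_S = 1 − X; n_V = 3 − 3X; n_R = 2X.
n_T = Σnᵢ = 4 − 2X.
K_p = p_R^2 / (p_S p_V^3) with p_i = (n_i/n_T)·P.
At X = 0.507: the mole-fraction product g(X) = Π y_i^ν_i = 5.748. Since K_p = g(X)·P^{-2}, P = (g/K_p)^(1/2) = (5.748/0.139)^(1/2) = 6.43 atm.

P = 6.43 atm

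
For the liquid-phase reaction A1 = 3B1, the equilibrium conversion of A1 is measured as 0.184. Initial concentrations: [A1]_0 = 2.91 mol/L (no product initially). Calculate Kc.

Kc = 1.75 (mol/L)^2

Let X = conversion of A1.
Concentrations: [A1] = 2.91 − 2.91X; [B1] = 8.73X.
At X = 0.184: [A1] = 2.37, [B1] = 1.61.
Kc = [B1]^3 / ([A1]) = 1.75 (mol/L)^2.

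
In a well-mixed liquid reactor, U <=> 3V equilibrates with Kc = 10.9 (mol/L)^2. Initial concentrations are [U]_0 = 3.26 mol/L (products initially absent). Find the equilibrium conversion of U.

Let X = conversion of U; extent ξ = 3.26·X mol/L.
Concentrations: [U] = 3.26 − 3.26X; [V] = 9.78X.
Kc = [V]^3 / ([U]).
This equals 10.9 at X = 0.299 (the root in 0 < X < 1).

X = 0.299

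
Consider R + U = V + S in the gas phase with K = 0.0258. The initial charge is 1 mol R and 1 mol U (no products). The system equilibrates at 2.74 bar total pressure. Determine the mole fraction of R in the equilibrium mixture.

y_R = 0.431

Basis: 1 mol R initially; let X = conversion of R. Extent ξ = X.
Species balance: n_R = 1 − X; n_U = 1 − X; n_V = X; n_S = X.
n_T stays at 2 (no change in mole number).
y_i = n_i/n_T, p_i = y_i·P. K = p_V p_S / (p_R p_U).
Setting this equal to 0.0258 and taking the physical root (0 < X < 1) gives X = 0.138.
Then n_R = 0.862, n_T = 2, so y_R = 0.431.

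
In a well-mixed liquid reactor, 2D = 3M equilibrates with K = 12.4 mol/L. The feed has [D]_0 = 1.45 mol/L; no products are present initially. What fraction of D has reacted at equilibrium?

X = 0.662

Let X = conversion of D; extent ξ = 1.45X/2 mol/L.
Concentrations: [D] = 1.45 − 1.45X; [M] = 2.17X.
K = [M]^3 / ([D]^2).
Equating to 12.4 mol/L: the physical root is X = 0.662.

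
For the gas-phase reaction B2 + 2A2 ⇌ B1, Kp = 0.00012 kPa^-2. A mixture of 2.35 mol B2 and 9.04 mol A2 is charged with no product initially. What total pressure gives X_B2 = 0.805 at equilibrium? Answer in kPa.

Basis: 2.35 mol B2 initially; let X = conversion of B2. Extent ξ = 2.35X.
Species balance: n_B2 = 2.35 − 2.35X; n_A2 = 9.04 − 4.7X; n_B1 = 2.35X.
n_T = Σnᵢ = 11.4 − 4.7X.
Kp = p_B1 / (p_B2 p_A2^2) with p_i = (n_i/n_T)·P.
At X = 0.805: the mole-fraction product g(X) = Π y_i^ν_i = 8.644. Since Kp = g(X)·P^{-2}, P = (g/Kp)^(1/2) = (8.644/0.00012)^(1/2) = 268 kPa.

P = 268 kPa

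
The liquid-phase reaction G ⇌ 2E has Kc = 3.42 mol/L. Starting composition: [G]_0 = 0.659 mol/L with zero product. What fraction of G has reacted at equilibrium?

Let X = conversion of G; extent ξ = 0.659·X mol/L.
Concentrations: [G] = 0.659 − 0.659X; [E] = 1.32X.
Kc = [E]^2 / ([G]).
This equals 3.42 at X = 0.662 (the root in 0 < X < 1).

X = 0.662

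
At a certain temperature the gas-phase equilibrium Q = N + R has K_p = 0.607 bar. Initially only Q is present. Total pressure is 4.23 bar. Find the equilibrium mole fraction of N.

Take 1 mol Q as basis and let X be its fractional conversion, so ξ = X.
Moles: n_Q = 1 − X; n_N = X; n_R = X.
Total moles n_T = 1 + X.
y_i = n_i/n_T, p_i = y_i·P. K_p = p_N p_R / (p_Q).
This yields a degree-2 equation in X; solving on (0,1), X = 0.354.
Then n_N = 0.354, n_T = 1.35, so y_N = 0.262.

y_N = 0.262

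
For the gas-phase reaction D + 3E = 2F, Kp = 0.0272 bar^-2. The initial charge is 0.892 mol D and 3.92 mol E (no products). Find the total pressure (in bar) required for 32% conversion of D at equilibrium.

P = 3.52 bar

Basis: 0.892 mol D initially; let X = conversion of D. Extent ξ = 0.892X.
Moles: n_D = 0.892 − 0.892X; n_E = 3.92 − 2.68X; n_F = 1.78X.
Total moles n_T = 4.81 − 1.78X.
Kp = p_F^2 / (p_D p_E^3) with p_i = (n_i/n_T)·P.
At X = 0.32: the mole-fraction product g(X) = Π y_i^ν_i = 0.3361. Since Kp = g(X)·P^{-2}, P = (g/Kp)^(1/2) = (0.3361/0.0272)^(1/2) = 3.52 bar.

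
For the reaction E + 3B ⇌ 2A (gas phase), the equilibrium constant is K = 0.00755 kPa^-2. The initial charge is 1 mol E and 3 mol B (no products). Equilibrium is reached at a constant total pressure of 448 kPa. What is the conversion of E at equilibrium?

X = 0.861

Take 1 mol E as basis and let X be its fractional conversion, so ξ = X.
Mole table: n_E = 1 − X; n_B = 3 − 3X; n_A = 2X.
Summing: n_T = 4 − 2X.
With p_i = (n_i/n_T)P, K = p_A^2 / (p_E p_B^3).
Substituting and setting equal to 0.00755 kPa^-2 gives a polynomial in X; the root in (0,1) is X = 0.861.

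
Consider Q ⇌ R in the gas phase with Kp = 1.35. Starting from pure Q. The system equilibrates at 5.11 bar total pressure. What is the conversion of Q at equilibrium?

Let X = conversion of Q (basis 1 mol Q); extent of reaction ξ = X.
Mole table: n_Q = 1 − X; n_R = X.
Total moles n_T = 1 (Δν = 0, constant).
y_i = n_i/n_T, p_i = y_i·P. Kp = p_R / (p_Q).
Setting this equal to 1.35 and taking the physical root (0 < X < 1) gives X = 0.574.

X = 0.574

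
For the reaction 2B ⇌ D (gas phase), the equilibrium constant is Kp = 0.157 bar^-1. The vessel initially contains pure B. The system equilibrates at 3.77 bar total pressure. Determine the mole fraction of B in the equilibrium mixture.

Basis: 1 mol B initially; let X = conversion of B. Extent ξ = 0.5X.
Species balance: n_B = 1 − X; n_D = 0.5X.
Total moles n_T = 1 − 0.5X.
Mole fractions y_i = n_i/n_T; Kp = p_D / (p_B^2) with p_i = y_i·P.
Equating to 0.157 bar^-1 and solving on 0 < X < 1: X = 0.455.
Then n_B = 0.545, n_T = 0.772, so y_B = 0.705.

y_B = 0.705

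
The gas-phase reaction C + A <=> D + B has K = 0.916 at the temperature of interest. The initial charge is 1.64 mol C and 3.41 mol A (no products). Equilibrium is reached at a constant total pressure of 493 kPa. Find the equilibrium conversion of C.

X = 0.662

Take 1.64 mol C as basis and let X be its fractional conversion, so ξ = 1.64X.
Species balance: n_C = 1.64 − 1.64X; n_A = 3.41 − 1.64X; n_D = 1.64X; n_B = 1.64X.
Total moles n_T = 5.05 (Δν = 0, constant).
y_i = n_i/n_T, p_i = y_i·P. K = p_D p_B / (p_C p_A).
Setting this equal to 0.916 and taking the physical root (0 < X < 1) gives X = 0.662.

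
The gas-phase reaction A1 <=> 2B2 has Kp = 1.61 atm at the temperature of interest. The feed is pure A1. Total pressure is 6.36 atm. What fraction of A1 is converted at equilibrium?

X = 0.244

Basis: 1 mol A1 initially; let X = conversion of A1. Extent ξ = X.
At extent ξ: n_A1 = 1 − X; n_B2 = 2X.
n_T = Σnᵢ = 1 + X.
Mole fractions y_i = n_i/n_T; Kp = p_B2^2 / (p_A1) with p_i = y_i·P.
This yields a degree-2 equation in X; solving on (0,1), X = 0.244.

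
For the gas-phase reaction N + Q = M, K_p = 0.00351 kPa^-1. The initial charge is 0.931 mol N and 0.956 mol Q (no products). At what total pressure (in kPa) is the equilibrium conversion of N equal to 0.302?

P = 293 kPa

Take 0.931 mol N as basis and let X be its fractional conversion, so ξ = 0.931X.
Species balance: n_N = 0.931 − 0.931X; n_Q = 0.956 − 0.931X; n_M = 0.931X.
Total moles n_T = 1.89 − 0.931X.
K_p = p_M / (p_N p_Q) with p_i = (n_i/n_T)·P.
At X = 0.302: the mole-fraction product g(X) = Π y_i^ν_i = 1.03. Since K_p = g(X)·P^{-1}, P = (g/K_p)^(1/1) = (1.03/0.00351)^(1/1) = 293 kPa.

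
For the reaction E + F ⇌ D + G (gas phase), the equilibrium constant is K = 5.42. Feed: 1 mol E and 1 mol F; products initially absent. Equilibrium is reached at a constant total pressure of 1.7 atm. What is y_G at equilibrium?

Basis: 1 mol E initially; let X = conversion of E. Extent ξ = X.
Moles: n_E = 1 − X; n_F = 1 − X; n_D = X; n_G = X.
Total moles n_T = 2 (Δν = 0, constant).
Mole fractions y_i = n_i/n_T; K = p_D p_G / (p_E p_F) with p_i = y_i·P.
Substituting and setting equal to 5.42 gives a polynomial in X; the root in (0,1) is X = 0.700.
Then n_G = 0.7, n_T = 2, so y_G = 0.350.

y_G = 0.350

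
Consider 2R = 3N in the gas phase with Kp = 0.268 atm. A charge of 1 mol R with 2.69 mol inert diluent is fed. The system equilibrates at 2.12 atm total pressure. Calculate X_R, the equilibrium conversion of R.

X = 0.382

Let X = conversion of R (basis 1 mol R); extent of reaction ξ = 0.5X.
Mole table: n_R = 1 − X; n_N = 1.5X; n_I = 2.69 (inert).
Summing: n_T = 3.69 + 0.5X.
With p_i = (n_i/n_T)P, Kp = p_N^3 / (p_R^2).
Substituting and setting equal to 0.268 atm gives a polynomial in X; the root in (0,1) is X = 0.382.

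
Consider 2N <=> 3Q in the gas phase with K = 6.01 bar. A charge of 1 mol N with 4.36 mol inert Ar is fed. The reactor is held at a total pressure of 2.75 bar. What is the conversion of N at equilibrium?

X = 0.697

Take 1 mol N as basis and let X be its fractional conversion, so ξ = 0.5X.
Species balance: n_N = 1 − X; n_Q = 1.5X; n_I = 4.36 (inert).
Total moles n_T = 5.36 + 0.5X.
Mole fractions y_i = n_i/n_T; K = p_Q^3 / (p_N^2) with p_i = y_i·P.
Equating to 6.01 bar and solving on 0 < X < 1: X = 0.697.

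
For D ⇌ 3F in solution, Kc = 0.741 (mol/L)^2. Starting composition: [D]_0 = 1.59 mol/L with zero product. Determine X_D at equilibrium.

Let X = conversion of D; extent ξ = 1.59·X mol/L.
Concentrations: [D] = 1.59 − 1.59X; [F] = 4.77X.
Kc = [F]^3 / ([D]).
This equals 0.741 at X = 0.205 (the root in 0 < X < 1).

X = 0.205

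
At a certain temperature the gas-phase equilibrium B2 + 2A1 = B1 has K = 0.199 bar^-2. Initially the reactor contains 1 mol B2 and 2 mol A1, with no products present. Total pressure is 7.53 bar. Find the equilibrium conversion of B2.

Take 1 mol B2 as basis and let X be its fractional conversion, so ξ = X.
At extent ξ: n_B2 = 1 − X; n_A1 = 2 − 2X; n_B1 = X.
n_T = Σnᵢ = 3 − 2X.
Mole fractions y_i = n_i/n_T; K = p_B1 / (p_B2 p_A1^2) with p_i = y_i·P.
Setting this equal to 0.199 bar^-2 and taking the physical root (0 < X < 1) gives X = 0.654.

X = 0.654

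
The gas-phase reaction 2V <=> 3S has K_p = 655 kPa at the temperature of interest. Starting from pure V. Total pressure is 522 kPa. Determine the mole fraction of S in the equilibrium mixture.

y_S = 0.593

Let X = conversion of V (basis 1 mol V); extent of reaction ξ = 0.5X.
Species balance: n_V = 1 − X; n_S = 1.5X.
n_T = Σnᵢ = 1 + 0.5X.
Mole fractions y_i = n_i/n_T; K_p = p_S^3 / (p_V^2) with p_i = y_i·P.
Substituting and setting equal to 655 kPa gives a polynomial in X; the root in (0,1) is X = 0.492.
Then n_S = 0.739, n_T = 1.25, so y_S = 0.593.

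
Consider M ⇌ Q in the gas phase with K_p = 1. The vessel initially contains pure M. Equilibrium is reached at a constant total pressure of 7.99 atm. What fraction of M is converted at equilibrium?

X = 0.500

Basis: 1 mol M initially; let X = conversion of M. Extent ξ = X.
Moles: n_M = 1 − X; n_Q = X.
Total moles n_T = 1 (Δν = 0, constant).
Mole fractions y_i = n_i/n_T; K_p = p_Q / (p_M) with p_i = y_i·P.
Equating to 1 and solving on 0 < X < 1: X = 0.500.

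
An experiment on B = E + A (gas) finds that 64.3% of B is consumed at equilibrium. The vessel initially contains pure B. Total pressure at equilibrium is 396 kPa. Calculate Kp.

Let X = conversion of B (basis 1 mol B); extent of reaction ξ = X.
At extent ξ: n_B = 1 − X; n_E = X; n_A = X.
Summing: n_T = 1 + X.
At X = 0.643: n_B = 0.357, n_E = 0.643, n_A = 0.643, n_T = 1.64.
p_i = (n_i/n_T)·P. Kp = p_E p_A / (p_B) = 279 kPa.

Kp = 279 kPa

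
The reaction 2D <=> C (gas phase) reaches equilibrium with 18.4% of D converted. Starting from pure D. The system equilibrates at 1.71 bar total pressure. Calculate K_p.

Basis: 1 mol D initially; let X = conversion of D. Extent ξ = 0.5X.
Mole table: n_D = 1 − X; n_C = 0.5X.
n_T = Σnᵢ = 1 − 0.5X.
At X = 0.184: n_D = 0.816, n_C = 0.092, n_T = 0.908.
p_i = (n_i/n_T)·P. K_p = p_C / (p_D^2) = 0.0734 bar^-1.

K_p = 0.0734 bar^-1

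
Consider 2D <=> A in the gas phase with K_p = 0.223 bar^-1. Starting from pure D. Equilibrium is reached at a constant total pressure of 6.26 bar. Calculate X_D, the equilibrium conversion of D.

Take 1 mol D as basis and let X be its fractional conversion, so ξ = 0.5X.
At extent ξ: n_D = 1 − X; n_A = 0.5X.
Summing: n_T = 1 − 0.5X.
y_i = n_i/n_T, p_i = y_i·P. K_p = p_A / (p_D^2).
Setting this equal to 0.223 bar^-1 and taking the physical root (0 < X < 1) gives X = 0.610.

X = 0.610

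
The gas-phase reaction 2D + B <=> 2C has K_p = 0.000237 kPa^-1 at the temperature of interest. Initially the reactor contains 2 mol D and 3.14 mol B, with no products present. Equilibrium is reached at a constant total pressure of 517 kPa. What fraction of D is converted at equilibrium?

X = 0.212

Take 2 mol D as basis and let X be its fractional conversion, so ξ = X.
At extent ξ: n_D = 2 − 2X; n_B = 3.14 − X; n_C = 2X.
n_T = Σnᵢ = 5.14 − X.
y_i = n_i/n_T, p_i = y_i·P. K_p = p_C^2 / (p_D^2 p_B).
Equating to 0.000237 kPa^-1 and solving on 0 < X < 1: X = 0.212.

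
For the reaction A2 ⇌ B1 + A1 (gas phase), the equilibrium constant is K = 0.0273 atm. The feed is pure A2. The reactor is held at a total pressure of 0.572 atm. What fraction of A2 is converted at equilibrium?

Let X = conversion of A2 (basis 1 mol A2); extent of reaction ξ = X.
Mole table: n_A2 = 1 − X; n_B1 = X; n_A1 = X.
Summing: n_T = 1 + X.
Mole fractions y_i = n_i/n_T; K = p_B1 p_A1 / (p_A2) with p_i = y_i·P.
Equating to 0.0273 atm and solving on 0 < X < 1: X = 0.213.

X = 0.213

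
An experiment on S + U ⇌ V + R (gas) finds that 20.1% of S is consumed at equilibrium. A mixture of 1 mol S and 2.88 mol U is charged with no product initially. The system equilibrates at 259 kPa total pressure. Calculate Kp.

Basis: 1 mol S initially; let X = conversion of S. Extent ξ = X.
Moles: n_S = 1 − X; n_U = 2.88 − X; n_V = X; n_R = X.
Total moles n_T = 3.88 (Δν = 0, constant).
At X = 0.201: n_S = 0.799, n_U = 2.68, n_V = 0.201, n_R = 0.201, n_T = 3.88.
p_i = (n_i/n_T)·P. Kp = p_V p_R / (p_S p_U) = 0.0189.

Kp = 0.0189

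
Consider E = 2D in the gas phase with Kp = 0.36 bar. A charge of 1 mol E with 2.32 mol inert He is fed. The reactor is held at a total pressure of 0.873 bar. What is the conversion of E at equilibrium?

Let X = conversion of E (basis 1 mol E); extent of reaction ξ = X.
Moles: n_E = 1 − X; n_D = 2X; n_I = 2.32 (inert).
n_T = Σnᵢ = 3.32 + X.
Mole fractions y_i = n_i/n_T; Kp = p_D^2 / (p_E) with p_i = y_i·P.
Equating to 0.36 bar and solving on 0 < X < 1: X = 0.459.

X = 0.459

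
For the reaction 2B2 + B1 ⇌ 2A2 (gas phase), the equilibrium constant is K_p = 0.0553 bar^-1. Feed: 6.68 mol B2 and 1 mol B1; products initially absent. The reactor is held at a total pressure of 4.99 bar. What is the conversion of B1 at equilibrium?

Let X = conversion of B1 (basis 1 mol B1); extent of reaction ξ = X.
Mole table: n_B2 = 6.68 − 2X; n_B1 = 1 − X; n_A2 = 2X.
Total moles n_T = 7.68 − X.
y_i = n_i/n_T, p_i = y_i·P. K_p = p_A2^2 / (p_B2^2 p_B1).
This yields a degree-3 equation in X; solving on (0,1), X = 0.429.

X = 0.429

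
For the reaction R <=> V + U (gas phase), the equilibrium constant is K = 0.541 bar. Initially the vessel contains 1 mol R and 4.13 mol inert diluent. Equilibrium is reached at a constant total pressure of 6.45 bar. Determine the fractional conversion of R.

X = 0.490

Take 1 mol R as basis and let X be its fractional conversion, so ξ = X.
Species balance: n_R = 1 − X; n_V = X; n_U = X; n_I = 4.13 (inert).
n_T = Σnᵢ = 5.13 + X.
With p_i = (n_i/n_T)P, K = p_V p_U / (p_R).
This yields a degree-2 equation in X; solving on (0,1), X = 0.490.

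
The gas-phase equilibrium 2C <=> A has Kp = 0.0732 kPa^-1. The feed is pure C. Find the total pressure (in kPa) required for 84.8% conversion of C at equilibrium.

Let X = conversion of C (basis 1 mol C); extent of reaction ξ = 0.5X.
Species balance: n_C = 1 − X; n_A = 0.5X.
Total moles n_T = 1 − 0.5X.
Kp = p_A / (p_C^2) with p_i = (n_i/n_T)·P.
At X = 0.848: the mole-fraction product g(X) = Π y_i^ν_i = 10.57. Since Kp = g(X)·P^{-1}, P = (g/Kp)^(1/1) = (10.57/0.0732)^(1/1) = 144 kPa.

P = 144 kPa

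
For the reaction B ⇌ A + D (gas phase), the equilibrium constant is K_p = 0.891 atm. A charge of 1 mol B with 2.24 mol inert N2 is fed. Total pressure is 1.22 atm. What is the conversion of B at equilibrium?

Basis: 1 mol B initially; let X = conversion of B. Extent ξ = X.
Species balance: n_B = 1 − X; n_A = X; n_D = X; n_I = 2.24 (inert).
Total moles n_T = 3.24 + X.
Mole fractions y_i = n_i/n_T; K_p = p_A p_D / (p_B) with p_i = y_i·P.
This yields a degree-2 equation in X; solving on (0,1), X = 0.789.

X = 0.789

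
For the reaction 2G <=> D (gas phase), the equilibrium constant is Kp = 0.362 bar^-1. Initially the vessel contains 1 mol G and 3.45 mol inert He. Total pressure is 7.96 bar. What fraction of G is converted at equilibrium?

X = 0.435

Take 1 mol G as basis and let X be its fractional conversion, so ξ = 0.5X.
At extent ξ: n_G = 1 − X; n_D = 0.5X; n_I = 3.45 (inert).
Summing: n_T = 4.45 − 0.5X.
y_i = n_i/n_T, p_i = y_i·P. Kp = p_D / (p_G^2).
Setting this equal to 0.362 bar^-1 and taking the physical root (0 < X < 1) gives X = 0.435.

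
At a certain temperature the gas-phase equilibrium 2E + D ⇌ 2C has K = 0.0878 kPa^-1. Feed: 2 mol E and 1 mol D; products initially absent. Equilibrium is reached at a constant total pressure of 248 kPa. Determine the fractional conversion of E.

X = 0.644

Let X = conversion of E (basis 2 mol E); extent of reaction ξ = X.
At extent ξ: n_E = 2 − 2X; n_D = 1 − X; n_C = 2X.
n_T = Σnᵢ = 3 − X.
y_i = n_i/n_T, p_i = y_i·P. K = p_C^2 / (p_E^2 p_D).
Substituting and setting equal to 0.0878 kPa^-1 gives a polynomial in X; the root in (0,1) is X = 0.644.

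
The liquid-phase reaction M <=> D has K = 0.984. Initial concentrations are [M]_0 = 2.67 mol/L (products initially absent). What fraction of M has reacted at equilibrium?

X = 0.496

Let X = conversion of M; extent ξ = 2.67·X mol/L.
Concentrations: [M] = 2.67 − 2.67X; [D] = 2.67X.
K = [D] / ([M]).
This equals 0.984 at X = 0.496 (the root in 0 < X < 1).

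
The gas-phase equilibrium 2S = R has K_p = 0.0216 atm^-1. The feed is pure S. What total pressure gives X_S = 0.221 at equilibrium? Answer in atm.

P = 7.5 atm

Take 1 mol S as basis and let X be its fractional conversion, so ξ = 0.5X.
Species balance: n_S = 1 − X; n_R = 0.5X.
n_T = Σnᵢ = 1 − 0.5X.
K_p = p_R / (p_S^2) with p_i = (n_i/n_T)·P.
At X = 0.221: the mole-fraction product g(X) = Π y_i^ν_i = 0.162. Since K_p = g(X)·P^{-1}, P = (g/K_p)^(1/1) = (0.162/0.0216)^(1/1) = 7.5 atm.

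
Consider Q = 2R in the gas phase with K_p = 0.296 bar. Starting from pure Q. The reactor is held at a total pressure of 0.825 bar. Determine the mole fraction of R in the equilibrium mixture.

Basis: 1 mol Q initially; let X = conversion of Q. Extent ξ = X.
Mole table: n_Q = 1 − X; n_R = 2X.
Summing: n_T = 1 + X.
With p_i = (n_i/n_T)P, K_p = p_R^2 / (p_Q).
Substituting and setting equal to 0.296 bar gives a polynomial in X; the root in (0,1) is X = 0.287.
Then n_R = 0.574, n_T = 1.29, so y_R = 0.446.

y_R = 0.446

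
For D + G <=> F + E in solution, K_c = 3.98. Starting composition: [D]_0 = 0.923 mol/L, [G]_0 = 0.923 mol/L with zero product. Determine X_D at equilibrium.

Let X = conversion of D; extent ξ = 0.923·X mol/L.
Concentrations: [D] = 0.923 − 0.923X; [G] = 0.923 − 0.923X; [F] = 0.923X; [E] = 0.923X.
K_c = [F] [E] / ([D] [G]).
Solving K_c = 3.98 for X ∈ (0,1): X = 0.666.

X = 0.666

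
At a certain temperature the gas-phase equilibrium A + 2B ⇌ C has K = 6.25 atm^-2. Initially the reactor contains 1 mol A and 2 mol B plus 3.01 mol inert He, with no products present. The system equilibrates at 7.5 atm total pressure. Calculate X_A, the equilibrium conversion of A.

X = 0.778

Let X = conversion of A (basis 1 mol A); extent of reaction ξ = X.
Moles: n_A = 1 − X; n_B = 2 − 2X; n_C = X; n_I = 3.01 (inert).
n_T = Σnᵢ = 6.01 − 2X.
Mole fractions y_i = n_i/n_T; K = p_C / (p_A p_B^2) with p_i = y_i·P.
This yields a degree-3 equation in X; solving on (0,1), X = 0.778.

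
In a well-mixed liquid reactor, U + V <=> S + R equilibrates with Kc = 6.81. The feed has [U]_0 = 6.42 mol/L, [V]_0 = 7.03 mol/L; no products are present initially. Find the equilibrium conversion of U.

X = 0.755

Let X = conversion of U; extent ξ = 6.42·X mol/L.
Concentrations: [U] = 6.42 − 6.42X; [V] = 7.03 − 6.42X; [S] = 6.42X; [R] = 6.42X.
Kc = [S] [R] / ([U] [V]).
Setting equal to 6.81 and solving for X on (0,1) gives X = 0.755.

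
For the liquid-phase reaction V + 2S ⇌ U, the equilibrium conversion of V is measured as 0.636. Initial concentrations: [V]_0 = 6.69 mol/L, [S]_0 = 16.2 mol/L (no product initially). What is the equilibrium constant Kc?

Let X = conversion of V.
Concentrations: [V] = 6.69 − 6.69X; [S] = 16.2 − 13.4X; [U] = 6.69X.
At X = 0.636: [V] = 2.44, [S] = 7.69, [U] = 4.25.
Kc = [U] / ([V] [S]^2) = 0.0295 (mol/L)^-2.

Kc = 0.0295 (mol/L)^-2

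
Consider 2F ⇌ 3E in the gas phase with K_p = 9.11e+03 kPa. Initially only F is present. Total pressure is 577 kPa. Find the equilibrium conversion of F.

X = 0.746

Take 1 mol F as basis and let X be its fractional conversion, so ξ = 0.5X.
Moles: n_F = 1 − X; n_E = 1.5X.
n_T = Σnᵢ = 1 + 0.5X.
y_i = n_i/n_T, p_i = y_i·P. K_p = p_E^3 / (p_F^2).
Substituting and setting equal to 9.11e+03 kPa gives a polynomial in X; the root in (0,1) is X = 0.746.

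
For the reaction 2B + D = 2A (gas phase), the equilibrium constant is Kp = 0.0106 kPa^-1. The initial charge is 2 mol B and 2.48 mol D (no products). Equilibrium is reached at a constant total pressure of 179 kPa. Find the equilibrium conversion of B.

X = 0.493

Take 2 mol B as basis and let X be its fractional conversion, so ξ = X.
Mole table: n_B = 2 − 2X; n_D = 2.48 − X; n_A = 2X.
Summing: n_T = 4.48 − X.
With p_i = (n_i/n_T)P, Kp = p_A^2 / (p_B^2 p_D).
Setting this equal to 0.0106 kPa^-1 and taking the physical root (0 < X < 1) gives X = 0.493.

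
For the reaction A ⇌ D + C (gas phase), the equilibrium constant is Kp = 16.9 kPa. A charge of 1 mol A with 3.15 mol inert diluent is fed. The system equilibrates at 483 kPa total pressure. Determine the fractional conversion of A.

X = 0.325

Basis: 1 mol A initially; let X = conversion of A. Extent ξ = X.
Mole table: n_A = 1 − X; n_D = X; n_C = X; n_I = 3.15 (inert).
n_T = Σnᵢ = 4.15 + X.
y_i = n_i/n_T, p_i = y_i·P. Kp = p_D p_C / (p_A).
Equating to 16.9 kPa and solving on 0 < X < 1: X = 0.325.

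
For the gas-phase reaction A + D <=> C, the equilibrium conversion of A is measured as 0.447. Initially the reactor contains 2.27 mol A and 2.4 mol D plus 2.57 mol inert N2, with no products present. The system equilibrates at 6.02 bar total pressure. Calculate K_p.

Basis: 2.27 mol A initially; let X = conversion of A. Extent ξ = 2.27X.
Moles: n_A = 2.27 − 2.27X; n_D = 2.4 − 2.27X; n_C = 2.27X; n_I = 2.57 (inert).
Total moles n_T = 7.24 − 2.27X.
At X = 0.447: n_A = 1.26, n_D = 1.39, n_C = 1.01, n_T = 6.23.
p_i = (n_i/n_T)·P. K_p = p_C / (p_A p_D) = 0.603 bar^-1.

K_p = 0.603 bar^-1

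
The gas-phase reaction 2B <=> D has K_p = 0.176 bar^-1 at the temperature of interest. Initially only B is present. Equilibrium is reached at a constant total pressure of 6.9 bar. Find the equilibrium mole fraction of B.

Let X = conversion of B (basis 1 mol B); extent of reaction ξ = 0.5X.
Moles: n_B = 1 − X; n_D = 0.5X.
Total moles n_T = 1 − 0.5X.
With p_i = (n_i/n_T)P, K_p = p_D / (p_B^2).
Setting this equal to 0.176 bar^-1 and taking the physical root (0 < X < 1) gives X = 0.587.
Then n_B = 0.413, n_T = 0.707, so y_B = 0.585.

y_B = 0.585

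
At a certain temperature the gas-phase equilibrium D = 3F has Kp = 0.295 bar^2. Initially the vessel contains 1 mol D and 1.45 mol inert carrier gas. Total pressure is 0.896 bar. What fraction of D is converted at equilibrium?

Basis: 1 mol D initially; let X = conversion of D. Extent ξ = X.
Species balance: n_D = 1 − X; n_F = 3X; n_I = 1.45 (inert).
Total moles n_T = 2.45 + 2X.
Mole fractions y_i = n_i/n_T; Kp = p_F^3 / (p_D) with p_i = y_i·P.
Substituting and setting equal to 0.295 bar^2 gives a polynomial in X; the root in (0,1) is X = 0.439.

X = 0.439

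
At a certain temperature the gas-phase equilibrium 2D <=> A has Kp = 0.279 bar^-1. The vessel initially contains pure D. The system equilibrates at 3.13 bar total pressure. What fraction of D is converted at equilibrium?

Basis: 1 mol D initially; let X = conversion of D. Extent ξ = 0.5X.
Moles: n_D = 1 − X; n_A = 0.5X.
Total moles n_T = 1 − 0.5X.
Mole fractions y_i = n_i/n_T; Kp = p_A / (p_D^2) with p_i = y_i·P.
Substituting and setting equal to 0.279 bar^-1 gives a polynomial in X; the root in (0,1) is X = 0.528.

X = 0.528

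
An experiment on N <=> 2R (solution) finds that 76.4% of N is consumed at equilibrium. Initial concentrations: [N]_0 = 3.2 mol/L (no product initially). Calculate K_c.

Let X = conversion of N.
Concentrations: [N] = 3.2 − 3.2X; [R] = 6.4X.
At X = 0.764: [N] = 0.755, [R] = 4.89.
K_c = [R]^2 / ([N]) = 31.7 mol/L.

K_c = 31.7 mol/L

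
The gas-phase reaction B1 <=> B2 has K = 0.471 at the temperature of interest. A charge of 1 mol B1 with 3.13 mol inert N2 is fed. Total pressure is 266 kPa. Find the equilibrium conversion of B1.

X = 0.320

Let X = conversion of B1 (basis 1 mol B1); extent of reaction ξ = X.
At extent ξ: n_B1 = 1 − X; n_B2 = X; n_I = 3.13 (inert).
Total moles n_T = 4.13 (Δν = 0, constant).
y_i = n_i/n_T, p_i = y_i·P. K = p_B2 / (p_B1).
Setting this equal to 0.471 and taking the physical root (0 < X < 1) gives X = 0.320.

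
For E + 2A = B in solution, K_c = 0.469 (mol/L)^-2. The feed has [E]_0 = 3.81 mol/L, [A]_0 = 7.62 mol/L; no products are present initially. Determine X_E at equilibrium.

X = 0.704

Let X = conversion of E; extent ξ = 3.81·X mol/L.
Concentrations: [E] = 3.81 − 3.81X; [A] = 7.62 − 7.62X; [B] = 3.81X.
K_c = [B] / ([E] [A]^2).
Equating to 0.469 (mol/L)^-2: the physical root is X = 0.704.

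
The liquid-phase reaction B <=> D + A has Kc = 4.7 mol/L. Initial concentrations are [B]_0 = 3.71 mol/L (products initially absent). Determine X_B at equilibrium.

Let X = conversion of B; extent ξ = 3.71·X mol/L.
Concentrations: [B] = 3.71 − 3.71X; [D] = 3.71X; [A] = 3.71X.
Kc = [D] [A] / ([B]).
Equating to 4.7 mol/L: the physical root is X = 0.658.

X = 0.658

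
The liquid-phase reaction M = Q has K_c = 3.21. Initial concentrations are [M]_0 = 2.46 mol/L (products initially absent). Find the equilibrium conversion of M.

X = 0.762

Let X = conversion of M; extent ξ = 2.46·X mol/L.
Concentrations: [M] = 2.46 − 2.46X; [Q] = 2.46X.
K_c = [Q] / ([M]).
Solving K_c = 3.21 for X ∈ (0,1): X = 0.762.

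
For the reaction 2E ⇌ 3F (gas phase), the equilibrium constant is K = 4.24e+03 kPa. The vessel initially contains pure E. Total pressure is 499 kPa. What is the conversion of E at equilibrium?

Basis: 1 mol E initially; let X = conversion of E. Extent ξ = 0.5X.
Species balance: n_E = 1 − X; n_F = 1.5X.
Summing: n_T = 1 + 0.5X.
With p_i = (n_i/n_T)P, K = p_F^3 / (p_E^2).
Substituting and setting equal to 4.24e+03 kPa gives a polynomial in X; the root in (0,1) is X = 0.689.

X = 0.689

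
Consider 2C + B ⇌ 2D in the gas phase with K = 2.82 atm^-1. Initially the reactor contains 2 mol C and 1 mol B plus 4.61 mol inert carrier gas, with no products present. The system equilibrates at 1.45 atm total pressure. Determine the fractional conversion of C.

Take 2 mol C as basis and let X be its fractional conversion, so ξ = X.
At extent ξ: n_C = 2 − 2X; n_B = 1 − X; n_D = 2X; n_I = 4.61 (inert).
Total moles n_T = 7.61 − X.
y_i = n_i/n_T, p_i = y_i·P. K = p_D^2 / (p_C^2 p_B).
This yields a degree-3 equation in X; solving on (0,1), X = 0.373.

X = 0.373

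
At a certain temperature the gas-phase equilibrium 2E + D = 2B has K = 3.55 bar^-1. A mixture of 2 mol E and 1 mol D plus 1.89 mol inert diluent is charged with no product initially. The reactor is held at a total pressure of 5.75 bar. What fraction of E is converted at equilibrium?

X = 0.584

Basis: 2 mol E initially; let X = conversion of E. Extent ξ = X.
Mole table: n_E = 2 − 2X; n_D = 1 − X; n_B = 2X; n_I = 1.89 (inert).
Total moles n_T = 4.89 − X.
With p_i = (n_i/n_T)P, K = p_B^2 / (p_E^2 p_D).
Setting this equal to 3.55 bar^-1 and taking the physical root (0 < X < 1) gives X = 0.584.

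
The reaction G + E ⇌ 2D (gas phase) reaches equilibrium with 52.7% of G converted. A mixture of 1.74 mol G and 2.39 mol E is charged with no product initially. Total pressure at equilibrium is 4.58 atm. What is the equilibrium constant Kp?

Take 1.74 mol G as basis and let X be its fractional conversion, so ξ = 1.74X.
Moles: n_G = 1.74 − 1.74X; n_E = 2.39 − 1.74X; n_D = 3.48X.
n_T stays at 4.13 (no change in mole number).
At X = 0.527: n_G = 0.823, n_E = 1.47, n_D = 1.83, n_T = 4.13.
p_i = (n_i/n_T)·P. Kp = p_D^2 / (p_G p_E) = 2.77.

Kp = 2.77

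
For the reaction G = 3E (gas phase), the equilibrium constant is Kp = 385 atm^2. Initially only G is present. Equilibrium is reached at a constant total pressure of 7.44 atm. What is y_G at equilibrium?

y_G = 0.104

Take 1 mol G as basis and let X be its fractional conversion, so ξ = X.
Moles: n_G = 1 − X; n_E = 3X.
Total moles n_T = 1 + 2X.
y_i = n_i/n_T, p_i = y_i·P. Kp = p_E^3 / (p_G).
Setting this equal to 385 atm^2 and taking the physical root (0 < X < 1) gives X = 0.743.
Then n_G = 0.257, n_T = 2.49, so y_G = 0.104.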